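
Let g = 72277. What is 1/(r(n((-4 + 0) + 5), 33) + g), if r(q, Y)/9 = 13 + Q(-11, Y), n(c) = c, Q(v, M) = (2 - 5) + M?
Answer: 1/72664 ≈ 1.3762e-5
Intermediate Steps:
Q(v, M) = -3 + M
r(q, Y) = 90 + 9*Y (r(q, Y) = 9*(13 + (-3 + Y)) = 9*(10 + Y) = 90 + 9*Y)
1/(r(n((-4 + 0) + 5), 33) + g) = 1/((90 + 9*33) + 72277) = 1/((90 + 297) + 72277) = 1/(387 + 72277) = 1/72664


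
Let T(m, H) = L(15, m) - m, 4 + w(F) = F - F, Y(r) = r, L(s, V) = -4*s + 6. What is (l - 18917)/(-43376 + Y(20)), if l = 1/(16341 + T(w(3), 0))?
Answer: 154088423/353156298 ≈ 0.43632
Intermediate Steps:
L(s, V) = 6 - 4*s
w(F) = -4 (w(F) = -4 + (F - F) = -4 + 0 = -4)
T(m, H) = -54 - m (T(m, H) = (6 - 4*15) - m = (6 - 60) - m = -54 - m)
l = 1/16291 (l = 1/(16341 + (-54 - 1*(-4))) = 1/(16341 + (-54 + 4)) = 1/(16341 - 50) = 1/16291 ≈ 6.1384e-5)
(l - 18917)/(-43376 + Y(20)) = (1/16291 - 18917)/(-43376 + 20) = -308176846/16291/(-43356) = -308176846/16291*(-1/43356) = 154088423/353156298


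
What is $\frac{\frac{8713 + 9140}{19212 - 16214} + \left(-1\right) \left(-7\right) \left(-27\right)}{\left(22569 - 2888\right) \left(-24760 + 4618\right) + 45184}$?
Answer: $\frac{548769}{1188315814964} \approx 4.618 \cdot 10^{-7}$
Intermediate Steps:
$\frac{\frac{8713 + 9140}{19212 - 16214} + \left(-1\right) \left(-7\right) \left(-27\right)}{\left(22569 - 2888\right) \left(-24760 + 4618\right) + 45184} = \frac{\frac{17853}{2998} + 7 \left(-27\right)}{19681 \left(-20142\right) + 45184} = \frac{17853 \cdot \frac{1}{2998} - 189}{-396414702 + 45184} = \frac{\frac{17853}{2998} - 189}{-396369518} = \left(- \frac{548769}{2998}\right) \left(- \frac{1}{396369518}\right) = \frac{548769}{1188315814964}$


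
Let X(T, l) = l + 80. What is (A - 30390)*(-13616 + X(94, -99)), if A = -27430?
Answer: 788375700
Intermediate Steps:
X(T, l) = 80 + l
(A - 30390)*(-13616 + X(94, -99)) = (-27430 - 30390)*(-13616 + (80 - 99)) = -57820*(-13616 - 19) = -57820*(-13635) = 788375700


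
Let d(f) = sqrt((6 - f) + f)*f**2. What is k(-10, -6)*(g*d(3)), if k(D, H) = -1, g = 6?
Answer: -54*sqrt(6) ≈ -132.27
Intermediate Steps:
d(f) = sqrt(6)*f**2
k(-10, -6)*(g*d(3)) = -6*sqrt(6)*3**2 = -6*sqrt(6)*9 = -6*9*sqrt(6) = -54*sqrt(6)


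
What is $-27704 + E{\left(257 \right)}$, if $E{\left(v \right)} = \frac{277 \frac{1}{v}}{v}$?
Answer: $- \frac{1829821219}{66049} \approx -27704.0$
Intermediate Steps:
$E{\left(v \right)} = \frac{277}{v^{2}}$
$-27704 + E{\left(257 \right)} = -27704 + \frac{277}{66049} = - \frac{1829821219}{66049}$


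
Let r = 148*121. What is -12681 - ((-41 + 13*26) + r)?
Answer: -30886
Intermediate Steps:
r = 17908
-12681 - ((-41 + 13*26) + r) = -12681 - ((-41 + 13*26) + 17908) = -12681 - ((-41 + 338) + 17908) = -12681 - (297 + 17908) = -12681 - 1*18205 = -12681 - 18205 = -30886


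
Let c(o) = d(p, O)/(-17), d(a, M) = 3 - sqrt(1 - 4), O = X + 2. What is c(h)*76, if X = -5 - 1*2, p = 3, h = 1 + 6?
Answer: -228/17 + 76*I*sqrt(3)/17 ≈ -13.412 + 7.7433*I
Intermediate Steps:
h = 7
X = -7 (X = -5 - 2 = -7)
O = -5 (O = -7 + 2 = -5)
d(a, M) = 3 - I*sqrt(3) (d(a, M) = 3 - sqrt(-3) = 3 - I*sqrt(3))
c(o) = -3/17 + I*sqrt(3)/17 (c(o) = (3 - I*sqrt(3))/(-17) = (3 - I*sqrt(3))*(-1/17) = -3/17 + I*sqrt(3)/17)
c(h)*76 = (-3/17 + I*sqrt(3)/17)*76 = -228/17 + 76*I*sqrt(3)/17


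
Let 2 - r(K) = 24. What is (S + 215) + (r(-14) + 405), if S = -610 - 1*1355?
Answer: -1367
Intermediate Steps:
r(K) = -22 (r(K) = 2 - 1*24 = 2 - 24 = -22)
S = -1965 (S = -610 - 1355 = -1965)
(S + 215) + (r(-14) + 405) = (-1965 + 215) + (-22 + 405) = -1750 + 383 = -1367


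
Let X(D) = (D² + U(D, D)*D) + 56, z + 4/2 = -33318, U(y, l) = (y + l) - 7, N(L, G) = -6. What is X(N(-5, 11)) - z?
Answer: 33526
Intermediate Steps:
U(y, l) = -7 + l + y (U(y, l) = (l + y) - 7 = -7 + l + y)
z = -33320 (z = -2 - 33318 = -33320)
X(D) = 56 + D² + D*(-7 + 2*D) (X(D) = (D² + (-7 + D + D)*D) + 56 = (D² + (-7 + 2*D)*D) + 56 = (D² + D*(-7 + 2*D)) + 56 = 56 + D² + D*(-7 + 2*D))
X(N(-5, 11)) - z = (56 - 7*(-6) + 3*(-6)²) - 1*(-33320) = (56 + 42 + 3*36) + 33320 = (56 + 42 + 108) + 33320 = 206 + 33320 = 33526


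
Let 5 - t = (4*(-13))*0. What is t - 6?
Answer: -1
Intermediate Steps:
t = 5 (t = 5 - 4*(-13)*0 = 5 - (-52)*0 = 5 - 1*0 = 5 + 0 = 5)
t - 6 = 5 - 6 = -1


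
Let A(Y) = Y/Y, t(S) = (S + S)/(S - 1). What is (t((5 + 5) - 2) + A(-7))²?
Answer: 529/49 ≈ 10.796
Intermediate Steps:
t(S) = 2*S/(-1 + S) (t(S) = (2*S)/(-1 + S) = 2*S/(-1 + S))
A(Y) = 1
(t((5 + 5) - 2) + A(-7))² = (2*((5 + 5) - 2)/(-1 + ((5 + 5) - 2)) + 1)² = (2*(10 - 2)/(-1 + (10 - 2)) + 1)² = (2*8/(-1 + 8) + 1)² = (2*8/7 + 1)² = (2*8*(⅐) + 1)² = (16/7 + 1)² = (23/7)² = 529/49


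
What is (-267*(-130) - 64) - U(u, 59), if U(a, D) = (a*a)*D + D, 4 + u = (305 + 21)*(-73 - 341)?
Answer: -1074765265829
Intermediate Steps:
u = -134968 (u = -4 + (305 + 21)*(-73 - 341) = -4 + 326*(-414) = -4 - 134964 = -134968)
U(a, D) = D + D*a² (U(a, D) = a²*D + D = D*a² + D = D + D*a²)
(-267*(-130) - 64) - U(u, 59) = (-267*(-130) - 64) - 59*(1 + (-134968)²) = (34710 - 64) - 59*(1 + 18216361024) = 34646 - 59*18216361025 = 34646 - 1*1074765300475 = 34646 - 1074765300475 = -1074765265829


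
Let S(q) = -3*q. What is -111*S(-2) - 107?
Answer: -773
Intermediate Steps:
-111*S(-2) - 107 = -(-333)*(-2) - 107 = -111*6 - 107 = -666 - 107 = -773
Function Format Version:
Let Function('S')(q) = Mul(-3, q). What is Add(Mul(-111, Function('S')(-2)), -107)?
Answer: -773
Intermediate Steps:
Add(Mul(-111, Function('S')(-2)), -107) = Add(Mul(-111, Mul(-3, -2)), -107) = Add(Mul(-111, 6), -107) = Add(-666, -107) = -773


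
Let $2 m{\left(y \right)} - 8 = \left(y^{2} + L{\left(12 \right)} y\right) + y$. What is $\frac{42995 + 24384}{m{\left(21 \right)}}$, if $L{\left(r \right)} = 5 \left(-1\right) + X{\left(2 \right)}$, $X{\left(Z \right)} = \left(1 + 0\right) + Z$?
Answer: $\frac{67379}{214} \approx 314.85$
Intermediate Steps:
$X{\left(Z \right)} = 1 + Z$
$L{\left(r \right)} = -2$ ($L{\left(r \right)} = 5 \left(-1\right) + \left(1 + 2\right) = -5 + 3 = -2$)
$m{\left(y \right)} = 4 + \frac{y^{2}}{2} - \frac{y}{2}$ ($m{\left(y \right)} = 4 + \frac{\left(y^{2} - 2 y\right) + y}{2} = 4 + \frac{y^{2} - y}{2} = 4 + \left(\frac{y^{2}}{2} - \frac{y}{2}\right) = 4 + \frac{y^{2}}{2} - \frac{y}{2}$)
$\frac{42995 + 24384}{m{\left(21 \right)}} = \frac{42995 + 24384}{4 + \frac{21^{2}}{2} - \frac{21}{2}} = \frac{67379}{4 + \frac{1}{2} \cdot 441 - \frac{21}{2}} = \frac{67379}{4 + \frac{441}{2} - \frac{21}{2}} = \frac{67379}{214}$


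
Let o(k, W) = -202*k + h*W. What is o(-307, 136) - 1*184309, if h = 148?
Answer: -102167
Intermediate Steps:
o(k, W) = -202*k + 148*W
o(-307, 136) - 1*184309 = (-202*(-307) + 148*136) - 1*184309 = (62014 + 20128) - 184309 = 82142 - 184309 = -102167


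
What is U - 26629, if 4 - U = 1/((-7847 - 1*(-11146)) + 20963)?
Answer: -645975751/24262 ≈ -26625.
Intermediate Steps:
U = 97047/24262 (U = 4 - 1/((-7847 - 1*(-11146)) + 20963) = 4 - 1/((-7847 + 11146) + 20963) = 4 - 1/(3299 + 20963) = 4 - 1/24262 = 97047/24262 ≈ 4.0000)
U - 26629 = 97047/24262 - 26629 = -645975751/24262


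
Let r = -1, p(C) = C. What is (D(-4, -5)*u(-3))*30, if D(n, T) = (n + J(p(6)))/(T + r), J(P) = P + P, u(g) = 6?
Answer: -240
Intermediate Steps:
J(P) = 2*P
D(n, T) = (12 + n)/(-1 + T) (D(n, T) = (n + 2*6)/(T - 1) = (n + 12)/(-1 + T) = (12 + n)/(-1 + T))
(D(-4, -5)*u(-3))*30 = (((12 - 4)/(-1 - 5))*6)*30 = ((8/(-6))*6)*30 = (-1/6*8*6)*30 = -4/3*6*30 = -8*30 = -240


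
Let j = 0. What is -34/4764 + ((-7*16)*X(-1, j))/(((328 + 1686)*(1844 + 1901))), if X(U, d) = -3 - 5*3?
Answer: -8815657/1283290590 ≈ -0.0068696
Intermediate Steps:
X(U, d) = -18 (X(U, d) = -3 - 15 = -18)
-34/4764 + ((-7*16)*X(-1, j))/(((328 + 1686)*(1844 + 1901))) = -34/4764 + (-7*16*(-18))/(((328 + 1686)*(1844 + 1901))) = -34*1/4764 + (-112*(-18))/((2014*3745)) = -17/2382 + 2016/7542430 = -17/2382 + 2016*(1/7542430) = -17/2382 + 144/538745 = -8815657/1283290590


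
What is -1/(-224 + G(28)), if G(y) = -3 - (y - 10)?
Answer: 1/245 ≈ 0.0040816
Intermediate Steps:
G(y) = 7 - y (G(y) = -3 - (-10 + y) = -3 + (10 - y) = 7 - y)
-1/(-224 + G(28)) = -1/(-224 + (7 - 1*28)) = -1/(-224 + (7 - 28)) = -1/(-224 - 21) = -1/(-245) = -1*(-1/245) = 1/245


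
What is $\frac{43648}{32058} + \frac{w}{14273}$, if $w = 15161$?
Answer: $\frac{554509621}{228781917} \approx 2.4237$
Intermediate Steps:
$\frac{43648}{32058} + \frac{w}{14273} = \frac{43648}{32058} + \frac{15161}{14273} = 43648 \cdot \frac{1}{32058} + 15161 \cdot \frac{1}{14273} = \frac{21824}{16029} + \frac{15161}{14273} = \frac{554509621}{228781917}$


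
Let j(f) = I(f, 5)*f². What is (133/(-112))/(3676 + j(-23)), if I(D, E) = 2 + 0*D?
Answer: -19/75744 ≈ -0.00025084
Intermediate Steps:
I(D, E) = 2 (I(D, E) = 2 + 0 = 2)
j(f) = 2*f²
(133/(-112))/(3676 + j(-23)) = (133/(-112))/(3676 + 2*(-23)²) = (133*(-1/112))/(3676 + 2*529) = -19/16/(3676 + 1058) = -19/16/4734 = (1/4734)*(-19/16) = -19/75744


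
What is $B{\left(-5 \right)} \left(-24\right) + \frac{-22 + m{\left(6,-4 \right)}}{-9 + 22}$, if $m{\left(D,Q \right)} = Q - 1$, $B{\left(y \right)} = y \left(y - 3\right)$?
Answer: $- \frac{12507}{13} \approx -962.08$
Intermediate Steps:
$B{\left(y \right)} = y \left(-3 + y\right)$
$m{\left(D,Q \right)} = -1 + Q$
$B{\left(-5 \right)} \left(-24\right) + \frac{-22 + m{\left(6,-4 \right)}}{-9 + 22} = - 5 \left(-3 - 5\right) \left(-24\right) + \frac{-22 - 5}{-9 + 22} = \left(-5\right) \left(-8\right) \left(-24\right) + \frac{-22 - 5}{13} = 40 \left(-24\right) - \frac{27}{13} = -960 - \frac{27}{13} = - \frac{12507}{13}$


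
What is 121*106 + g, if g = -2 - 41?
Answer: 12783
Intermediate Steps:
g = -43
121*106 + g = 121*106 - 43 = 12826 - 43 = 12783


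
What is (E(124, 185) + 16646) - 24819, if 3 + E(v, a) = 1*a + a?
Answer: -7806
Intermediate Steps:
E(v, a) = -3 + 2*a (E(v, a) = -3 + (1*a + a) = -3 + (a + a) = -3 + 2*a)
(E(124, 185) + 16646) - 24819 = ((-3 + 2*185) + 16646) - 24819 = ((-3 + 370) + 16646) - 24819 = (367 + 16646) - 24819 = 17013 - 24819 = -7806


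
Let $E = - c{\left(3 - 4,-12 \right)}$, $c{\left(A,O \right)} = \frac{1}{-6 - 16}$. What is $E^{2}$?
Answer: $\frac{1}{484} \approx 0.0020661$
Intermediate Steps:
$c{\left(A,O \right)} = - \frac{1}{22}$ ($c{\left(A,O \right)} = \frac{1}{-22} = - \frac{1}{22}$)
$E = \frac{1}{22}$ ($E = \left(-1\right) \left(- \frac{1}{22}\right) = \frac{1}{22} \approx 0.045455$)
$E^{2} = \left(\frac{1}{22}\right)^{2} = \frac{1}{484}$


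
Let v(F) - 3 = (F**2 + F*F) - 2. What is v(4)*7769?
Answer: 256377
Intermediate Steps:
v(F) = 1 + 2*F**2 (v(F) = 3 + ((F**2 + F*F) - 2) = 3 + ((F**2 + F**2) - 2) = 3 + (2*F**2 - 2) = 3 + (-2 + 2*F**2) = 1 + 2*F**2)
v(4)*7769 = (1 + 2*4**2)*7769 = (1 + 2*16)*7769 = (1 + 32)*7769 = 33*7769 = 256377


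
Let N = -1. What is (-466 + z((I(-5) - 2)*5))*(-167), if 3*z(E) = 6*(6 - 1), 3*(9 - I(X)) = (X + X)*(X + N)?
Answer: 76152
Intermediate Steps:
I(X) = 9 - 2*X*(-1 + X)/3 (I(X) = 9 - (X + X)*(X - 1)/3 = 9 - 2*X*(-1 + X)/3)
z(E) = 10 (z(E) = (6*(6 - 1))/3 = (6*5)/3 = (⅓)*30 = 10)
(-466 + z((I(-5) - 2)*5))*(-167) = (-466 + 10)*(-167) = -456*(-167) = 76152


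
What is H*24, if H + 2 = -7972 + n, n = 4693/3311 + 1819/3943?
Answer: -2497877272656/13055273 ≈ -1.9133e+5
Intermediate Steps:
n = 24527208/13055273 (n = 4693*(1/3311) + 1819*(1/3943) = 4693/3311 + 1819/3943 = 24527208/13055273 ≈ 1.8787)
H = -104078219694/13055273 (H = -2 + (-7972 + 24527208/13055273) = -2 - 104052109148/13055273 = -104078219694/13055273 ≈ -7972.1)
H*24 = -104078219694/13055273*24 = -2497877272656/13055273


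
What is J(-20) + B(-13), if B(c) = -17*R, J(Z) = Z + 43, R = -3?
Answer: 74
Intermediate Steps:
J(Z) = 43 + Z
B(c) = 51 (B(c) = -17*(-3) = 51)
J(-20) + B(-13) = (43 - 20) + 51 = 23 + 51 = 74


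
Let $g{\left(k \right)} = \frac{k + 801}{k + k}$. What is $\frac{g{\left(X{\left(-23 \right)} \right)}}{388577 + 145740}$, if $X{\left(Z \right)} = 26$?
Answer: $\frac{827}{27784484} \approx 2.9765 \cdot 10^{-5}$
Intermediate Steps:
$g{\left(k \right)} = \frac{801 + k}{2 k}$
$\frac{g{\left(X{\left(-23 \right)} \right)}}{388577 + 145740} = \frac{\frac{1}{2} \cdot \frac{1}{26} \left(801 + 26\right)}{388577 + 145740} = \frac{\frac{1}{2} \cdot \frac{1}{26} \cdot 827}{534317} = \frac{827}{52} \cdot \frac{1}{534317} = \frac{827}{27784484}$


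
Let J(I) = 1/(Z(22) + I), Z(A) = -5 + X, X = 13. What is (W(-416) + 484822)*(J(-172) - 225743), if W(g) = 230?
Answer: -4489380960339/41 ≈ -1.0950e+11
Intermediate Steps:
Z(A) = 8 (Z(A) = -5 + 13 = 8)
J(I) = 1/(8 + I)
(W(-416) + 484822)*(J(-172) - 225743) = (230 + 484822)*(1/(8 - 172) - 225743) = 485052*(1/(-164) - 225743) = 485052*(-1/164 - 225743) = 485052*(-37021853/164) = -4489380960339/41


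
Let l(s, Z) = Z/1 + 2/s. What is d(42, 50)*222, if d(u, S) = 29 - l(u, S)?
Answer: -32708/7 ≈ -4672.6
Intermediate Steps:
l(s, Z) = Z + 2/s (l(s, Z) = Z*1 + 2/s = Z + 2/s)
d(u, S) = 29 - S - 2/u (d(u, S) = 29 - (S + 2/u) = 29 + (-S - 2/u) = 29 - S - 2/u)
d(42, 50)*222 = (29 - 1*50 - 2/42)*222 = (29 - 50 - 2*1/42)*222 = (29 - 50 - 1/21)*222 = -442/21*222 = -32708/7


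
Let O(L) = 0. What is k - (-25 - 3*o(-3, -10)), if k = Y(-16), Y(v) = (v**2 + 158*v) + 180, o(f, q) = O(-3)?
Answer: -2067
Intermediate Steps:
o(f, q) = 0
Y(v) = 180 + v**2 + 158*v
k = -2092 (k = 180 + (-16)**2 + 158*(-16) = 180 + 256 - 2528 = -2092)
k - (-25 - 3*o(-3, -10)) = -2092 - (-25 - 3*0) = -2092 - (-25 + 0) = -2092 - 1*(-25) = -2092 + 25 = -2067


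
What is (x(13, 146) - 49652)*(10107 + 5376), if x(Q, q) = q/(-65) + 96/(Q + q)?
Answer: -203728646418/265 ≈ -7.6879e+8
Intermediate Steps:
x(Q, q) = 96/(Q + q) - q/65 (x(Q, q) = q*(-1/65) + 96/(Q + q) = -q/65 + 96/(Q + q) = 96/(Q + q) - q/65)
(x(13, 146) - 49652)*(10107 + 5376) = ((6240 - 1*146**2 - 1*13*146)/(65*(13 + 146)) - 49652)*(10107 + 5376) = ((1/65)*(6240 - 1*21316 - 1898)/159 - 49652)*15483 = ((1/65)*(1/159)*(6240 - 21316 - 1898) - 49652)*15483 = ((1/65)*(1/159)*(-16974) - 49652)*15483 = (-5658/3445 - 49652)*15483 = -171056798/3445*15483 = -203728646418/265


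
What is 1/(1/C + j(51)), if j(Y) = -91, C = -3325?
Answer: -3325/302576 ≈ -0.010989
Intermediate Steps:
1/(1/C + j(51)) = 1/(1/(-3325) - 91) = 1/(-1/3325 - 91) = 1/(-302576/3325) = -3325/302576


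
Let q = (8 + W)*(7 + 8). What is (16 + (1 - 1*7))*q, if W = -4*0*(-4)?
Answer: 1200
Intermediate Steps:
W = 0 (W = 0*(-4) = 0)
q = 120 (q = (8 + 0)*(7 + 8) = 8*15 = 120)
(16 + (1 - 1*7))*q = (16 + (1 - 1*7))*120 = (16 + (1 - 7))*120 = (16 - 6)*120 = 10*120 = 1200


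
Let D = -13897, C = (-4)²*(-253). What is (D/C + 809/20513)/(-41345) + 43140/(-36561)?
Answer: -49372199821489091/41839789535365360 ≈ -1.1800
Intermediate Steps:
C = -4048 (C = 16*(-253) = -4048)
(D/C + 809/20513)/(-41345) + 43140/(-36561) = (-13897/(-4048) + 809/20513)/(-41345) + 43140/(-36561) = (-13897*(-1/4048) + 809*(1/20513))*(-1/41345) + 43140*(-1/36561) = (13897/4048 + 809/20513)*(-1/41345) - 14380/12187 = (288343993/83036624)*(-1/41345) - 14380/12187 = -288343993/3433149219280 - 14380/12187 = -49372199821489091/41839789535365360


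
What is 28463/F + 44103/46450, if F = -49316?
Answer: 426438599/1145364100 ≈ 0.37232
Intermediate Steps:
28463/F + 44103/46450 = 28463/(-49316) + 44103/46450 = 28463*(-1/49316) + 44103*(1/46450) = -28463/49316 + 44103/46450 = 426438599/1145364100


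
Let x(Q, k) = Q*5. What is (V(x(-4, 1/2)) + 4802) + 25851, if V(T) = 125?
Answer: 30778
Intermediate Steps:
x(Q, k) = 5*Q
(V(x(-4, 1/2)) + 4802) + 25851 = (125 + 4802) + 25851 = 4927 + 25851 = 30778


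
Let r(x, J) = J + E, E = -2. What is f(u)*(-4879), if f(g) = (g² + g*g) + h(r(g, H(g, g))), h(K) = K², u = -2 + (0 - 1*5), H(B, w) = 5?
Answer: -522053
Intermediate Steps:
u = -7 (u = -2 + (0 - 5) = -2 - 5 = -7)
r(x, J) = -2 + J (r(x, J) = J - 2 = -2 + J)
f(g) = 9 + 2*g² (f(g) = (g² + g*g) + (-2 + 5)² = (g² + g²) + 3² = 2*g² + 9 = 9 + 2*g²)
f(u)*(-4879) = (9 + 2*(-7)²)*(-4879) = (9 + 2*49)*(-4879) = (9 + 98)*(-4879) = 107*(-4879) = -522053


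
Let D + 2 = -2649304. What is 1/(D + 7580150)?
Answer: 1/4930844 ≈ 2.0281e-7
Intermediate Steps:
D = -2649306 (D = -2 - 2649304 = -2649306)
1/(D + 7580150) = 1/(-2649306 + 7580150) = 1/4930844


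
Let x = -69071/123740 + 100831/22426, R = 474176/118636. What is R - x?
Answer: 2424970920107/41151762252580 ≈ 0.058928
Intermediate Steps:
R = 118544/29659 (R = 474176*(1/118636) = 118544/29659 ≈ 3.9969)
x = 5463920847/1387496620 (x = -69071*1/123740 + 100831*(1/22426) = -69071/123740 + 100831/22426 = 5463920847/1387496620 ≈ 3.9380)
R - x = 118544/29659 - 1*5463920847/1387496620 = 118544/29659 - 5463920847/1387496620 = 2424970920107/41151762252580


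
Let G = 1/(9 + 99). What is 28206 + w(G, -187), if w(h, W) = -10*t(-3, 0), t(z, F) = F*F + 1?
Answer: 28196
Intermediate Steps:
G = 1/108 ≈ 0.0092593
t(z, F) = 1 + F² (t(z, F) = F² + 1 = 1 + F²)
w(h, W) = -10 (w(h, W) = -10*(1 + 0²) = -10*(1 + 0) = -10*1 = -10)
28206 + w(G, -187) = 28206 - 10 = 28196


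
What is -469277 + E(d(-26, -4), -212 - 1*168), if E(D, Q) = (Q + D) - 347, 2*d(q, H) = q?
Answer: -470017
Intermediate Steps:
d(q, H) = q/2
E(D, Q) = -347 + D + Q (E(D, Q) = (D + Q) - 347 = -347 + D + Q)
-469277 + E(d(-26, -4), -212 - 1*168) = -469277 + (-347 + (½)*(-26) + (-212 - 1*168)) = -469277 + (-347 - 13 + (-212 - 168)) = -469277 + (-347 - 13 - 380) = -469277 - 740 = -470017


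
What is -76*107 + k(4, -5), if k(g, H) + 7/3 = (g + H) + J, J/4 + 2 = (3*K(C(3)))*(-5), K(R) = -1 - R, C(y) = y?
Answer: -23710/3 ≈ -7903.3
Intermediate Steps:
J = 232 (J = -8 + 4*((3*(-1 - 1*3))*(-5)) = -8 + 4*((3*(-1 - 3))*(-5)) = -8 + 4*((3*(-4))*(-5)) = -8 + 4*(-12*(-5)) = -8 + 4*60 = -8 + 240 = 232)
k(g, H) = 689/3 + H + g (k(g, H) = -7/3 + ((g + H) + 232) = -7/3 + ((H + g) + 232) = -7/3 + (232 + H + g) = 689/3 + H + g)
-76*107 + k(4, -5) = -76*107 + (689/3 - 5 + 4) = -8132 + 686/3 = -23710/3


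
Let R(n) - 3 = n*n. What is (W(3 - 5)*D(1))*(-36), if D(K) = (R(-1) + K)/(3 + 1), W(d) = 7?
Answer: -315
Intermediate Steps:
R(n) = 3 + n² (R(n) = 3 + n*n = 3 + n²)
D(K) = 1 + K/4 (D(K) = ((3 + (-1)²) + K)/(3 + 1) = ((3 + 1) + K)/4 = (4 + K)*(¼) = 1 + K/4)
(W(3 - 5)*D(1))*(-36) = (7*(1 + (¼)*1))*(-36) = (7*(1 + ¼))*(-36) = (7*(5/4))*(-36) = (35/4)*(-36) = -315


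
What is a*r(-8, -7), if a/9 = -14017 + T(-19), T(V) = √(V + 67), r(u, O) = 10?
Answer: -1261530 + 360*√3 ≈ -1.2609e+6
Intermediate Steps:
T(V) = √(67 + V)
a = -126153 + 36*√3 (a = 9*(-14017 + √(67 - 19)) = 9*(-14017 + √48) = 9*(-14017 + 4*√3) = -126153 + 36*√3 ≈ -1.2609e+5)
a*r(-8, -7) = (-126153 + 36*√3)*10 = -1261530 + 360*√3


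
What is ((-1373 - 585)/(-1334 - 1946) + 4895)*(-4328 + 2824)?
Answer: -1509410452/205 ≈ -7.3630e+6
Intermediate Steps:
((-1373 - 585)/(-1334 - 1946) + 4895)*(-4328 + 2824) = (-1958/(-3280) + 4895)*(-1504) = (-1958*(-1/3280) + 4895)*(-1504) = (979/1640 + 4895)*(-1504) = (8028779/1640)*(-1504) = -1509410452/205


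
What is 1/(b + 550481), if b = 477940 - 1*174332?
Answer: 1/854089 ≈ 1.1708e-6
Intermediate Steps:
b = 303608 (b = 477940 - 174332 = 303608)
1/(b + 550481) = 1/(303608 + 550481) = 1/854089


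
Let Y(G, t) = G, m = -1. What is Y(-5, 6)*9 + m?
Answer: -46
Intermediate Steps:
Y(-5, 6)*9 + m = -5*9 - 1 = -45 - 1 = -46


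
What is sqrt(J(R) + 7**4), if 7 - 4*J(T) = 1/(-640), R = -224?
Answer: 3*sqrt(6834490)/160 ≈ 49.018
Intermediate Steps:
J(T) = 4481/2560 (J(T) = 7/4 - 1/4/(-640) = 7/4 - 1/4*(-1/640) = 7/4 + 1/2560 = 4481/2560)
sqrt(J(R) + 7**4) = sqrt(4481/2560 + 7**4) = sqrt(4481/2560 + 2401) = sqrt(6151041/2560) = 3*sqrt(6834490)/160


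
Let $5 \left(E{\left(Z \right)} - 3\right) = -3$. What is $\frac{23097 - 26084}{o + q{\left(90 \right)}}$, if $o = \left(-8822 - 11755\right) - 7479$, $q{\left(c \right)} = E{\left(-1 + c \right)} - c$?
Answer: $\frac{14935}{140718} \approx 0.10613$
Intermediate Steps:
$E{\left(Z \right)} = \frac{12}{5}$ ($E{\left(Z \right)} = 3 + \frac{1}{5} \left(-3\right) = 3 - \frac{3}{5} = \frac{12}{5}$)
$q{\left(c \right)} = \frac{12}{5} - c$
$o = -28056$ ($o = -20577 - 7479 = -28056$)
$\frac{23097 - 26084}{o + q{\left(90 \right)}} = \frac{23097 - 26084}{-28056 + \left(\frac{12}{5} - 90\right)} = - \frac{2987}{-28056 + \left(\frac{12}{5} - 90\right)} = - \frac{2987}{-28056 - \frac{438}{5}} = - \frac{2987}{- \frac{140718}{5}} = \left(-2987\right) \left(- \frac{5}{140718}\right) = \frac{14935}{140718}$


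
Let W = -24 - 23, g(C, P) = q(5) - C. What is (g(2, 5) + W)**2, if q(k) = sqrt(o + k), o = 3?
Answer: 2409 - 196*sqrt(2) ≈ 2131.8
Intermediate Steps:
q(k) = sqrt(3 + k)
g(C, P) = -C + 2*sqrt(2) (g(C, P) = sqrt(3 + 5) - C = sqrt(8) - C = 2*sqrt(2) - C = -C + 2*sqrt(2))
W = -47
(g(2, 5) + W)**2 = ((-1*2 + 2*sqrt(2)) - 47)**2 = ((-2 + 2*sqrt(2)) - 47)**2 = (-49 + 2*sqrt(2))**2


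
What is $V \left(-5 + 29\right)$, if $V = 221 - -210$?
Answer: $10344$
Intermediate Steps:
$V = 431$ ($V = 221 + 210 = 431$)
$V \left(-5 + 29\right) = 431 \left(-5 + 29\right) = 431 \cdot 24 = 10344$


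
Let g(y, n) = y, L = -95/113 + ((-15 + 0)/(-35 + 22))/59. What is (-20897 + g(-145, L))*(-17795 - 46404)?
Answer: 1350875358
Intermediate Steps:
L = -71170/86671 (L = -95*1/113 - 15/(-13)*(1/59) = -95/113 - 15*(-1/13)*(1/59) = -95/113 + (15/13)*(1/59) = -95/113 + 15/767 = -71170/86671 ≈ -0.82115)
(-20897 + g(-145, L))*(-17795 - 46404) = (-20897 - 145)*(-17795 - 46404) = -21042*(-64199) = 1350875358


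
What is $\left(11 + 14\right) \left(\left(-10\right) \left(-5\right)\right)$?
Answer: $1250$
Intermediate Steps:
$\left(11 + 14\right) \left(\left(-10\right) \left(-5\right)\right) = 25 \cdot 50 = 1250$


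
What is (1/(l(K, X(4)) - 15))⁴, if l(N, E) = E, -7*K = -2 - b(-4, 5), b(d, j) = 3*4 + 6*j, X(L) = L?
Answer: 1/14641 ≈ 6.8301e-5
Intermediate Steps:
b(d, j) = 12 + 6*j
K = 44/7 (K = -(-2 - (12 + 6*5))/7 = -(-2 - (12 + 30))/7 = -(-2 - 1*42)/7 = -(-2 - 42)/7 = -⅐*(-44) = 44/7 ≈ 6.2857)
(1/(l(K, X(4)) - 15))⁴ = (1/(4 - 15))⁴ = (1/(-11))⁴ = (-1/11)⁴ = 1/14641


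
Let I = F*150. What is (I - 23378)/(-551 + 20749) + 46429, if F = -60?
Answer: 468870282/10099 ≈ 46427.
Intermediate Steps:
I = -9000 (I = -60*150 = -9000)
(I - 23378)/(-551 + 20749) + 46429 = (-9000 - 23378)/(-551 + 20749) + 46429 = -32378/20198 + 46429 = -32378*1/20198 + 46429 = -16189/10099 + 46429 = 468870282/10099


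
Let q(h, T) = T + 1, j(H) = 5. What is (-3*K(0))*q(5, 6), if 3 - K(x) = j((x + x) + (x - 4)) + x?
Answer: 42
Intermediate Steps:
q(h, T) = 1 + T
K(x) = -2 - x (K(x) = 3 - (5 + x) = 3 + (-5 - x) = -2 - x)
(-3*K(0))*q(5, 6) = (-3*(-2 - 1*0))*(1 + 6) = -3*(-2 + 0)*7 = -3*(-2)*7 = 6*7 = 42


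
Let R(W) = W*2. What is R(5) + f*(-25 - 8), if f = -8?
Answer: 274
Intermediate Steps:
R(W) = 2*W
R(5) + f*(-25 - 8) = 2*5 - 8*(-25 - 8) = 10 - 8*(-33) = 10 + 264 = 274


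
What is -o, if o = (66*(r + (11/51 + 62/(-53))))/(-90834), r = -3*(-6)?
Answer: 506825/40920717 ≈ 0.012386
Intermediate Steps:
r = 18
o = -506825/40920717 (o = (66*(18 + (11/51 + 62/(-53))))/(-90834) = (66*(18 + (11*(1/51) + 62*(-1/53))))*(-1/90834) = (66*(18 + (11/51 - 62/53)))*(-1/90834) = (66*(18 - 2579/2703))*(-1/90834) = (66*(46075/2703))*(-1/90834) = (1013650/901)*(-1/90834) = -506825/40920717 ≈ -0.012386)
-o = -1*(-506825/40920717) = 506825/40920717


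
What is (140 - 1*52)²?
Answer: 7744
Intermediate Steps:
(140 - 1*52)² = (140 - 52)² = 88² = 7744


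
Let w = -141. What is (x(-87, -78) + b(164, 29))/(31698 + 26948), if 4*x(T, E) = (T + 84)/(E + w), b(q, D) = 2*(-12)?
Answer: -1001/2446376 ≈ -0.00040918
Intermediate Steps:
b(q, D) = -24
x(T, E) = (84 + T)/(4*(-141 + E)) (x(T, E) = ((T + 84)/(E - 141))/4 = ((84 + T)/(-141 + E))/4 = (84 + T)/(4*(-141 + E)))
(x(-87, -78) + b(164, 29))/(31698 + 26948) = ((84 - 87)/(4*(-141 - 78)) - 24)/(31698 + 26948) = ((¼)*(-3)/(-219) - 24)/58646 = ((¼)*(-1/219)*(-3) - 24)*(1/58646) = (1/292 - 24)*(1/58646) = -7007/292*1/58646 = -1001/2446376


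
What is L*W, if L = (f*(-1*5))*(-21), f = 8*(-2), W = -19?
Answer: 31920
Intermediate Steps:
f = -16
L = -1680 (L = -(-16)*5*(-21) = -16*(-5)*(-21) = 80*(-21) = -1680)
L*W = -1680*(-19) = 31920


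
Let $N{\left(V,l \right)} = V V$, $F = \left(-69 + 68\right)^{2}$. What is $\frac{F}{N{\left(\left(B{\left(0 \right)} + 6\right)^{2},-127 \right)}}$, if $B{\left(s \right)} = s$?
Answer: $\frac{1}{1296} \approx 0.0007716$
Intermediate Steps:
$F = 1$ ($F = \left(-1\right)^{2} = 1$)
$N{\left(V,l \right)} = V^{2}$
$\frac{F}{N{\left(\left(B{\left(0 \right)} + 6\right)^{2},-127 \right)}} = 1 \frac{1}{\left(\left(0 + 6\right)^{2}\right)^{2}} = 1 \frac{1}{\left(6^{2}\right)^{2}} = 1 \frac{1}{36^{2}} = 1 \cdot \frac{1}{1296} = \frac{1}{1296}$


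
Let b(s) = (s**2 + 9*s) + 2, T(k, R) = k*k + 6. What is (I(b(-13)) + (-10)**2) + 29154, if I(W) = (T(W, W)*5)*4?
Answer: 87694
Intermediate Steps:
T(k, R) = 6 + k**2 (T(k, R) = k**2 + 6 = 6 + k**2)
b(s) = 2 + s**2 + 9*s
I(W) = 120 + 20*W**2 (I(W) = ((6 + W**2)*5)*4 = (30 + 5*W**2)*4 = 120 + 20*W**2)
(I(b(-13)) + (-10)**2) + 29154 = ((120 + 20*(2 + (-13)**2 + 9*(-13))**2) + (-10)**2) + 29154 = ((120 + 20*(2 + 169 - 117)**2) + 100) + 29154 = ((120 + 20*54**2) + 100) + 29154 = ((120 + 20*2916) + 100) + 29154 = ((120 + 58320) + 100) + 29154 = (58440 + 100) + 29154 = 58540 + 29154 = 87694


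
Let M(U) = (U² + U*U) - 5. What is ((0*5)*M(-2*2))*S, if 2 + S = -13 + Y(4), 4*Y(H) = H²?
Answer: 0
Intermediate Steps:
M(U) = -5 + 2*U² (M(U) = (U² + U²) - 5 = 2*U² - 5 = -5 + 2*U²)
Y(H) = H²/4
S = -11 (S = -2 + (-13 + (¼)*4²) = -2 + (-13 + (¼)*16) = -2 + (-13 + 4) = -2 - 9 = -11)
((0*5)*M(-2*2))*S = ((0*5)*(-5 + 2*(-2*2)²))*(-11) = (0*(-5 + 2*(-4)²))*(-11) = (0*(-5 + 2*16))*(-11) = (0*(-5 + 32))*(-11) = (0*27)*(-11) = 0*(-11) = 0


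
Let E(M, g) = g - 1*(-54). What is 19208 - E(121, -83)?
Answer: 19237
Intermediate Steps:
E(M, g) = 54 + g (E(M, g) = g + 54 = 54 + g)
19208 - E(121, -83) = 19208 - (54 - 83) = 19208 - 1*(-29) = 19208 + 29 = 19237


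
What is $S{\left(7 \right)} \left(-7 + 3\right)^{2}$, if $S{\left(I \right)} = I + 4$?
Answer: $176$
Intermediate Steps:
$S{\left(I \right)} = 4 + I$
$S{\left(7 \right)} \left(-7 + 3\right)^{2} = \left(4 + 7\right) \left(-7 + 3\right)^{2} = 11 \left(-4\right)^{2} = 11 \cdot 16 = 176$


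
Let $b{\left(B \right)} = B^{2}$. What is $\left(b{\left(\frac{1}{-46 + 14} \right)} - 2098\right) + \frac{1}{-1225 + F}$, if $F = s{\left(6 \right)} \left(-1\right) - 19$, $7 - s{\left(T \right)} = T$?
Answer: $- \frac{2674698019}{1274880} \approx -2098.0$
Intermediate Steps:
$s{\left(T \right)} = 7 - T$
$F = -20$ ($F = \left(7 - 6\right) \left(-1\right) - 19 = 1 \left(-1\right) - 19 = -1 - 19 = -20$)
$\left(b{\left(\frac{1}{-46 + 14} \right)} - 2098\right) + \frac{1}{-1225 + F} = \left(\left(\frac{1}{-46 + 14}\right)^{2} - 2098\right) + \frac{1}{-1225 - 20} = \left(\left(\frac{1}{-32}\right)^{2} - 2098\right) + \frac{1}{-1245} = \left(\left(- \frac{1}{32}\right)^{2} - 2098\right) - \frac{1}{1245} = \left(\frac{1}{1024} - 2098\right) - \frac{1}{1245} = - \frac{2148351}{1024} - \frac{1}{1245} = - \frac{2674698019}{1274880}$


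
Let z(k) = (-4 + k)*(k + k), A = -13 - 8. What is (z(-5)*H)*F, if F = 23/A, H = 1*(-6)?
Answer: 4140/7 ≈ 591.43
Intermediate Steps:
H = -6
A = -21
z(k) = 2*k*(-4 + k) (z(k) = (-4 + k)*(2*k) = 2*k*(-4 + k))
F = -23/21 (F = 23/(-21) = 23*(-1/21) = -23/21 ≈ -1.0952)
(z(-5)*H)*F = ((2*(-5)*(-4 - 5))*(-6))*(-23/21) = ((2*(-5)*(-9))*(-6))*(-23/21) = (90*(-6))*(-23/21) = -540*(-23/21) = 4140/7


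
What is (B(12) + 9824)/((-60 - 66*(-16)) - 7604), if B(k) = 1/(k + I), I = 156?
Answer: -1650433/1110144 ≈ -1.4867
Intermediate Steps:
B(k) = 1/(156 + k) (B(k) = 1/(k + 156) = 1/(156 + k))
(B(12) + 9824)/((-60 - 66*(-16)) - 7604) = (1/(156 + 12) + 9824)/((-60 - 66*(-16)) - 7604) = (1/168 + 9824)/((-60 + 1056) - 7604) = (1/168 + 9824)/(996 - 7604) = (1650433/168)/(-6608) = (1650433/168)*(-1/6608) = -1650433/1110144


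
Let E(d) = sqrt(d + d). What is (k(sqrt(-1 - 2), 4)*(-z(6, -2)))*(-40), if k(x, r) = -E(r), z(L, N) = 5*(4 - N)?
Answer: -2400*sqrt(2) ≈ -3394.1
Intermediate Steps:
E(d) = sqrt(2)*sqrt(d) (E(d) = sqrt(2*d) = sqrt(2)*sqrt(d))
z(L, N) = 20 - 5*N
k(x, r) = -sqrt(2)*sqrt(r)
(k(sqrt(-1 - 2), 4)*(-z(6, -2)))*(-40) = ((-sqrt(2)*sqrt(4))*(-(20 - 5*(-2))))*(-40) = ((-1*sqrt(2)*2)*(-(20 + 10)))*(-40) = ((-2*sqrt(2))*(-1*30))*(-40) = (-2*sqrt(2)*(-30))*(-40) = (60*sqrt(2))*(-40) = -2400*sqrt(2)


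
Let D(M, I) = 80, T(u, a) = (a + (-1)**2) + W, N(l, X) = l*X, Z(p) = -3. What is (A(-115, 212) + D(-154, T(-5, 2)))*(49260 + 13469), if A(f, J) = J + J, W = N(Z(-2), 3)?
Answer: 31615416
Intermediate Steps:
N(l, X) = X*l
W = -9 (W = 3*(-3) = -9)
T(u, a) = -8 + a (T(u, a) = (a + (-1)**2) - 9 = (a + 1) - 9 = (1 + a) - 9 = -8 + a)
A(f, J) = 2*J
(A(-115, 212) + D(-154, T(-5, 2)))*(49260 + 13469) = (2*212 + 80)*(49260 + 13469) = (424 + 80)*62729 = 504*62729 = 31615416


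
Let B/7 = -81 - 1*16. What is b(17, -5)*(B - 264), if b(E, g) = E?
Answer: -16031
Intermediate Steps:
B = -679 (B = 7*(-81 - 1*16) = 7*(-81 - 16) = 7*(-97) = -679)
b(17, -5)*(B - 264) = 17*(-679 - 264) = 17*(-943) = -16031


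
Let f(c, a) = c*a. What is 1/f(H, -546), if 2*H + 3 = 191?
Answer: -1/51324 ≈ -1.9484e-5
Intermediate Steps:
H = 94 (H = -3/2 + (½)*191 = -3/2 + 191/2 = 94)
f(c, a) = a*c
1/f(H, -546) = 1/(-546*94) = 1/(-51324) = -1/51324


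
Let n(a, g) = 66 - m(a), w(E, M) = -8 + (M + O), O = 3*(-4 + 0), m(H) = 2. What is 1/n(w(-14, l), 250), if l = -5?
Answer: 1/64 ≈ 0.015625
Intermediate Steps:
O = -12 (O = 3*(-4) = -12)
w(E, M) = -20 + M (w(E, M) = -8 + (M - 12) = -8 + (-12 + M) = -20 + M)
n(a, g) = 64 (n(a, g) = 66 - 1*2 = 66 - 2 = 64)
1/n(w(-14, l), 250) = 1/64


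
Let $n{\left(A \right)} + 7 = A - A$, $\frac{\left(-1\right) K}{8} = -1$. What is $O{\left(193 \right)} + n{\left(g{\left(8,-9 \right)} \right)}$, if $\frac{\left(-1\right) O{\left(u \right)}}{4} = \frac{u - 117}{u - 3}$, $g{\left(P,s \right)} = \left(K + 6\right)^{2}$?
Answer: $- \frac{43}{5} \approx -8.6$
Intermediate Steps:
$K = 8$ ($K = \left(-8\right) \left(-1\right) = 8$)
$g{\left(P,s \right)} = 196$ ($g{\left(P,s \right)} = \left(8 + 6\right)^{2} = 14^{2} = 196$)
$n{\left(A \right)} = -7$ ($n{\left(A \right)} = -7 + \left(A - A\right) = -7 + 0 = -7$)
$O{\left(u \right)} = - \frac{4 \left(-117 + u\right)}{-3 + u}$ ($O{\left(u \right)} = - 4 \frac{u - 117}{u - 3} = - 4 \frac{-117 + u}{-3 + u} = - \frac{4 \left(-117 + u\right)}{-3 + u}$)
$O{\left(193 \right)} + n{\left(g{\left(8,-9 \right)} \right)} = \frac{4 \left(117 - 193\right)}{-3 + 193} - 7 = \frac{4 \left(117 - 193\right)}{190} - 7 = 4 \cdot \frac{1}{190} \left(-76\right) - 7 = - \frac{8}{5} - 7 = - \frac{43}{5}$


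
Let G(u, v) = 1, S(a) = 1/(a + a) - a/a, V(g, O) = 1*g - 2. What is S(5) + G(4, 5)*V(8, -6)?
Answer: 51/10 ≈ 5.1000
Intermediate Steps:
V(g, O) = -2 + g (V(g, O) = g - 2 = -2 + g)
S(a) = -1 + 1/(2*a) (S(a) = 1/(2*a) - 1*1 = 1/(2*a) - 1 = -1 + 1/(2*a))
S(5) + G(4, 5)*V(8, -6) = (1/2 - 1*5)/5 + 1*(-2 + 8) = (1/2 - 5)/5 + 1*6 = (1/5)*(-9/2) + 6 = -9/10 + 6 = 51/10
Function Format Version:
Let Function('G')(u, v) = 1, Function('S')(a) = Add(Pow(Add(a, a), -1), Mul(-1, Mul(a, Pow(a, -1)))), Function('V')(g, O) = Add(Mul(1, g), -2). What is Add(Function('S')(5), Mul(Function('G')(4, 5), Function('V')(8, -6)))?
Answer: Rational(51, 10) ≈ 5.1000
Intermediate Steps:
Function('V')(g, O) = Add(-2, g) (Function('V')(g, O) = Add(g, -2) = Add(-2, g))
Function('S')(a) = Add(-1, Mul(Rational(1, 2), Pow(a, -1))) (Function('S')(a) = Add(Pow(Mul(2, a), -1), Mul(-1, 1)) = Add(Mul(Rational(1, 2), Pow(a, -1)), -1) = Add(-1, Mul(Rational(1, 2), Pow(a, -1))))
Add(Function('S')(5), Mul(Function('G')(4, 5), Function('V')(8, -6))) = Add(Mul(Pow(5, -1), Add(Rational(1, 2), Mul(-1, 5))), Mul(1, Add(-2, 8))) = Add(Mul(Rational(1, 5), Add(Rational(1, 2), -5)), Mul(1, 6)) = Add(Mul(Rational(1, 5), Rational(-9, 2)), 6) = Add(Rational(-9, 10), 6) = Rational(51, 10)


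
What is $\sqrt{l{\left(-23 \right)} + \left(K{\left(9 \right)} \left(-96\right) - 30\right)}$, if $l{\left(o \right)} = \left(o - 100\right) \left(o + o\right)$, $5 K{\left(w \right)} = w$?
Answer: $\frac{2 \sqrt{34095}}{5} \approx 73.859$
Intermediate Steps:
$K{\left(w \right)} = \frac{w}{5}$
$l{\left(o \right)} = 2 o \left(-100 + o\right)$ ($l{\left(o \right)} = \left(-100 + o\right) 2 o = 2 o \left(-100 + o\right)$)
$\sqrt{l{\left(-23 \right)} + \left(K{\left(9 \right)} \left(-96\right) - 30\right)} = \sqrt{2 \left(-23\right) \left(-100 - 23\right) + \left(\frac{1}{5} \cdot 9 \left(-96\right) - 30\right)} = \sqrt{2 \left(-23\right) \left(-123\right) + \left(\frac{9}{5} \left(-96\right) - 30\right)} = \sqrt{5658 - \frac{1014}{5}} = \sqrt{\frac{27276}{5}} = \frac{2 \sqrt{34095}}{5}$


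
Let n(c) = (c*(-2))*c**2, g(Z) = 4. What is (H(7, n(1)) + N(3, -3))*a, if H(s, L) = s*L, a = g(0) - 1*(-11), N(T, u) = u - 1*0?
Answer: -255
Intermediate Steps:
N(T, u) = u (N(T, u) = u + 0 = u)
n(c) = -2*c**3 (n(c) = (-2*c)*c**2 = -2*c**3)
a = 15 (a = 4 - 1*(-11) = 4 + 11 = 15)
H(s, L) = L*s
(H(7, n(1)) + N(3, -3))*a = (-2*1**3*7 - 3)*15 = (-2*1*7 - 3)*15 = (-2*7 - 3)*15 = (-14 - 3)*15 = -17*15 = -255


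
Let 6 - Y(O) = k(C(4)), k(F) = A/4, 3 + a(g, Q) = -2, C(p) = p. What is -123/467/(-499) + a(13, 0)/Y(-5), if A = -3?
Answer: -4657339/6291891 ≈ -0.74021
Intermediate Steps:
a(g, Q) = -5 (a(g, Q) = -3 - 2 = -5)
k(F) = -3/4
Y(O) = 27/4 (Y(O) = 6 - 1*(-3/4) = 6 + 3/4 = 27/4)
-123/467/(-499) + a(13, 0)/Y(-5) = -123/467/(-499) - 5/27/4 = -123*1/467*(-1/499) - 5*4/27 = -123/467*(-1/499) - 20/27 = 123/233033 - 20/27 = -4657339/6291891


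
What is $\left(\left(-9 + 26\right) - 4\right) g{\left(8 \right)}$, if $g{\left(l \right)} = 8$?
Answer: $104$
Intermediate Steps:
$\left(\left(-9 + 26\right) - 4\right) g{\left(8 \right)} = \left(\left(-9 + 26\right) - 4\right) 8 = \left(17 - 4\right) 8 = 13 \cdot 8 = 104$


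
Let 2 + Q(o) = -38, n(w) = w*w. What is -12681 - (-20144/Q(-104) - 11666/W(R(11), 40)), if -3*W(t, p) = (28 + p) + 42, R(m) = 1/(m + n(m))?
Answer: -742652/55 ≈ -13503.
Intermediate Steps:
n(w) = w²
R(m) = 1/(m + m²)
W(t, p) = -70/3 - p/3 (W(t, p) = -((28 + p) + 42)/3 = -(70 + p)/3 = -70/3 - p/3)
Q(o) = -40 (Q(o) = -2 - 38 = -40)
-12681 - (-20144/Q(-104) - 11666/W(R(11), 40)) = -12681 - (-20144/(-40) - 11666/(-70/3 - ⅓*40)) = -12681 - (-20144*(-1/40) - 11666/(-70/3 - 40/3)) = -12681 - (2518/5 - 11666/(-110/3)) = -12681 - (2518/5 - 11666*(-3/110)) = -12681 - (2518/5 + 17499/55) = -12681 - 1*45197/55 = -12681 - 45197/55 = -742652/55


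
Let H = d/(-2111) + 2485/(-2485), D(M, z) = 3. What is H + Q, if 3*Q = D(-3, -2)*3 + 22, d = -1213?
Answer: 62747/6333 ≈ 9.9079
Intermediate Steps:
H = -898/2111 (H = -1213/(-2111) + 2485/(-2485) = -1213*(-1/2111) + 2485*(-1/2485) = 1213/2111 - 1 = -898/2111 ≈ -0.42539)
Q = 31/3 (Q = (3*3 + 22)/3 = (9 + 22)/3 = (⅓)*31 = 31/3 ≈ 10.333)
H + Q = -898/2111 + 31/3 = 62747/6333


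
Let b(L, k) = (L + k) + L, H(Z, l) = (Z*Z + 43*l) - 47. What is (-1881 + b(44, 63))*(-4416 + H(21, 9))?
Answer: 6288550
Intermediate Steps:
H(Z, l) = -47 + Z² + 43*l (H(Z, l) = (Z² + 43*l) - 47 = -47 + Z² + 43*l)
b(L, k) = k + 2*L
(-1881 + b(44, 63))*(-4416 + H(21, 9)) = (-1881 + (63 + 2*44))*(-4416 + (-47 + 21² + 43*9)) = (-1881 + (63 + 88))*(-4416 + (-47 + 441 + 387)) = (-1881 + 151)*(-4416 + 781) = -1730*(-3635) = 6288550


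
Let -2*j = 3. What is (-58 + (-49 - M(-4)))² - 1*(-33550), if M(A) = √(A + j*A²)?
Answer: 44971 + 428*I*√7 ≈ 44971.0 + 1132.4*I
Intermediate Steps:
j = -3/2 (j = -½*3 = -3/2 ≈ -1.5000)
M(A) = √(A - 3*A²/2)
(-58 + (-49 - M(-4)))² - 1*(-33550) = (-58 + (-49 - √2*√(-4*(2 - 3*(-4)))/2))² - 1*(-33550) = (-58 + (-49 - √2*√(-4*(2 + 12))/2))² + 33550 = (-58 + (-49 - √2*√(-4*14)/2))² + 33550 = (-58 + (-49 - √2*√(-56)/2))² + 33550 = (-58 + (-49 - √2*2*I*√14/2))² + 33550 = (-58 + (-49 - 2*I*√7))² + 33550 = (-107 - 2*I*√7)² + 33550 = 33550 + (-107 - 2*I*√7)²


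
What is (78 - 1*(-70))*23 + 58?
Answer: 3462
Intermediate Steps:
(78 - 1*(-70))*23 + 58 = (78 + 70)*23 + 58 = 148*23 + 58 = 3404 + 58 = 3462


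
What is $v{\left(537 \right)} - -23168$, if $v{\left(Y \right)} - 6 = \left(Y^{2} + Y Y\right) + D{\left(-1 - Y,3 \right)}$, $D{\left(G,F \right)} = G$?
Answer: $599374$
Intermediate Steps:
$v{\left(Y \right)} = 5 - Y + 2 Y^{2}$ ($v{\left(Y \right)} = 6 - \left(1 + Y - Y^{2} - Y Y\right) = 6 - \left(1 + Y - 2 Y^{2}\right) = 5 - Y + 2 Y^{2}$)
$v{\left(537 \right)} - -23168 = \left(5 - 537 + 2 \cdot 537^{2}\right) - -23168 = \left(5 - 537 + 2 \cdot 288369\right) + 23168 = \left(5 - 537 + 576738\right) + 23168 = 576206 + 23168 = 599374$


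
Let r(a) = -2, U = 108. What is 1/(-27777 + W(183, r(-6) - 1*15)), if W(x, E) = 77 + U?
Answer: -1/27592 ≈ -3.6242e-5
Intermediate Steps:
W(x, E) = 185 (W(x, E) = 77 + 108 = 185)
1/(-27777 + W(183, r(-6) - 1*15)) = 1/(-27777 + 185) = 1/(-27592) = -1/27592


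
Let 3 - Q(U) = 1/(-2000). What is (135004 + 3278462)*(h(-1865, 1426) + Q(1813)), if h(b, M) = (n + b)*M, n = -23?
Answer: -9190023308103267/1000 ≈ -9.1900e+12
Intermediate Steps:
Q(U) = 6001/2000 (Q(U) = 3 - 1/(-2000) = 3 - 1*(-1/2000) = 3 + 1/2000 = 6001/2000)
h(b, M) = M*(-23 + b) (h(b, M) = (-23 + b)*M = M*(-23 + b))
(135004 + 3278462)*(h(-1865, 1426) + Q(1813)) = (135004 + 3278462)*(1426*(-23 - 1865) + 6001/2000) = 3413466*(1426*(-1888) + 6001/2000) = 3413466*(-2692288 + 6001/2000) = 3413466*(-5384569999/2000) = -9190023308103267/1000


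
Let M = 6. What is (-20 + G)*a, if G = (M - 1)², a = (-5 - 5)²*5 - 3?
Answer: 2485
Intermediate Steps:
a = 497 (a = (-10)²*5 - 3 = 100*5 - 3 = 500 - 3 = 497)
G = 25 (G = (6 - 1)² = 5² = 25)
(-20 + G)*a = (-20 + 25)*497 = 5*497 = 2485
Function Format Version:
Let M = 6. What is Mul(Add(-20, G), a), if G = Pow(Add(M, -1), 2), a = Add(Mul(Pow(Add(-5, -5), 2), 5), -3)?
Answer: 2485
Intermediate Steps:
a = 497 (a = Add(Mul(Pow(-10, 2), 5), -3) = Add(Mul(100, 5), -3) = Add(500, -3) = 497)
G = 25 (G = Pow(Add(6, -1), 2) = Pow(5, 2) = 25)
Mul(Add(-20, G), a) = Mul(Add(-20, 25), 497) = Mul(5, 497) = 2485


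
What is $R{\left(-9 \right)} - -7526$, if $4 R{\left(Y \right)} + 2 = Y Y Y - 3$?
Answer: $\frac{14685}{2} \approx 7342.5$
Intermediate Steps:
$R{\left(Y \right)} = - \frac{5}{4} + \frac{Y^{3}}{4}$ ($R{\left(Y \right)} = - \frac{1}{2} + \frac{Y Y Y - 3}{4} = - \frac{1}{2} + \frac{Y^{2} Y - 3}{4} = - \frac{1}{2} + \frac{Y^{3} - 3}{4} = - \frac{1}{2} + \frac{-3 + Y^{3}}{4} = - \frac{1}{2} + \left(- \frac{3}{4} + \frac{Y^{3}}{4}\right) = - \frac{5}{4} + \frac{Y^{3}}{4}$)
$R{\left(-9 \right)} - -7526 = \left(- \frac{5}{4} + \frac{\left(-9\right)^{3}}{4}\right) - -7526 = \left(- \frac{5}{4} + \frac{1}{4} \left(-729\right)\right) + 7526 = \left(- \frac{5}{4} - \frac{729}{4}\right) + 7526 = - \frac{367}{2} + 7526 = \frac{14685}{2}$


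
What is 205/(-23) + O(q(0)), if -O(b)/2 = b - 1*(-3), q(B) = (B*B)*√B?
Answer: -343/23 ≈ -14.913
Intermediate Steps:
q(B) = B^(5/2) (q(B) = B²*√B = B^(5/2))
O(b) = -6 - 2*b (O(b) = -2*(b - 1*(-3)) = -2*(b + 3) = -2*(3 + b) = -6 - 2*b)
205/(-23) + O(q(0)) = 205/(-23) + (-6 - 2*0^(5/2)) = -1/23*205 + (-6 - 2*0) = -205/23 + (-6 + 0) = -205/23 - 6 = -343/23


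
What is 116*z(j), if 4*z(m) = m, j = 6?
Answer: 174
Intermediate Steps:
z(m) = m/4
116*z(j) = 116*((1/4)*6) = 116*(3/2) = 174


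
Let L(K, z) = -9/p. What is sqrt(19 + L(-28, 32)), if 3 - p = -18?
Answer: sqrt(910)/7 ≈ 4.3095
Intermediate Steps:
p = 21 (p = 3 - 1*(-18) = 3 + 18 = 21)
L(K, z) = -3/7 (L(K, z) = -9/21 = -9*1/21 = -3/7)
sqrt(19 + L(-28, 32)) = sqrt(19 - 3/7) = sqrt(130/7) = sqrt(910)/7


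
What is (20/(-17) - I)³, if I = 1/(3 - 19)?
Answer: -27818127/20123648 ≈ -1.3824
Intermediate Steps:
I = -1/16 (I = 1/(-16) = -1/16 ≈ -0.062500)
(20/(-17) - I)³ = (20/(-17) - 1*(-1/16))³ = (20*(-1/17) + 1/16)³ = (-20/17 + 1/16)³ = (-303/272)³ = -27818127/20123648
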